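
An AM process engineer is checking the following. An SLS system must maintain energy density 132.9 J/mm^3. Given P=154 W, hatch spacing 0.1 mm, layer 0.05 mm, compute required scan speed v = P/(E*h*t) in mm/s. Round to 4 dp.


v = 154 / (132.9*0.1*0.05) = 231.7532 mm/s


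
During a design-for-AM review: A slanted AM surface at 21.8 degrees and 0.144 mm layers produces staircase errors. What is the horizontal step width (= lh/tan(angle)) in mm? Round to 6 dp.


step = 0.144 / tan(21.8) = 0.360026 mm


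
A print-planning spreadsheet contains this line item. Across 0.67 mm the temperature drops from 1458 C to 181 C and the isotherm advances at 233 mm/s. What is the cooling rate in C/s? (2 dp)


G = (1458-181)/0.67 = 1905.97014925 C/mm
CR = 1905.97014925 * 233 = 444091.04 C/s


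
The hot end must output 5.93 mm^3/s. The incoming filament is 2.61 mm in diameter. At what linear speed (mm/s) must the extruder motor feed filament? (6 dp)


A = pi*(2.61/2)^2 = 5.350211
v = 5.93 / 5.350211 = 1.108368 mm/s


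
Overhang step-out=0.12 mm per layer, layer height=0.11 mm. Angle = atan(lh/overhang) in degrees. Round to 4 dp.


angle = atan(0.11/0.12) = 42.5104 degrees


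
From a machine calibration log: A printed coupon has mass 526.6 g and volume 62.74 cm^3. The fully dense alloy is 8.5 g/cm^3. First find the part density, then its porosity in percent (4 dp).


rho_part = 526.6 / 62.74 = 8.39336946 g/cm^3
Porosity = (1 - 8.39336946/8.5)*100 = 1.2545 %


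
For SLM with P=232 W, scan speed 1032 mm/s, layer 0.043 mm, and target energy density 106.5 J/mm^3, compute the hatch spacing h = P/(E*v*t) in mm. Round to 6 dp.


h = 232 / (106.5*1032*0.043) = 0.04909 mm


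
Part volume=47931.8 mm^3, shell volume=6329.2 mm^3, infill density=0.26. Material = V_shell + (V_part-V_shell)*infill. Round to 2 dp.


V_infill = (47931.8 - 6329.2) * 0.26 = 10816.68
V_total = 6329.2 + 10816.68 = 17145.88 mm^3


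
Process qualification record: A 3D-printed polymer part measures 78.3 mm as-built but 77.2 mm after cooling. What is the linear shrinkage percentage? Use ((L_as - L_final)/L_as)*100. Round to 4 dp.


Shrinkage = ((78.3-77.2)/78.3)*100 = 1.4049 %


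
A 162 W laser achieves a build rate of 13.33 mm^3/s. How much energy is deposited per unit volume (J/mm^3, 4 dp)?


SE = 162 / 13.33 = 12.153 J/mm^3


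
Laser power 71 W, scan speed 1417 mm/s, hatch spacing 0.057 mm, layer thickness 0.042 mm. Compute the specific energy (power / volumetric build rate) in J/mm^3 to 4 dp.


Build rate = 1417 * 0.057 * 0.042 = 3.392298 mm^3/s
SE = 71 / 3.392298 = 20.9298 J/mm^3


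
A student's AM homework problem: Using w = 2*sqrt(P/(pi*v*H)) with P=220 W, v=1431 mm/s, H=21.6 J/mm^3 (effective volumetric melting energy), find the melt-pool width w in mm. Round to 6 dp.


w = 2*sqrt(220/(pi*1431*21.6)) = 0.095196 mm


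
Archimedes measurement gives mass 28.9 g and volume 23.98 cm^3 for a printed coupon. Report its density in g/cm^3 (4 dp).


rho = 28.9 / 23.98 = 1.2052 g/cm^3


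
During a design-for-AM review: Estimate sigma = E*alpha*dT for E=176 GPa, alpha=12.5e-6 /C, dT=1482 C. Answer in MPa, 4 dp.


sigma = 176*1000 * 12.5e-6 * 1482 = 3260.4 MPa


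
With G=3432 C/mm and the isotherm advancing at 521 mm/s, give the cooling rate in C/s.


CR = 3432 * 521 = 1788072 C/s


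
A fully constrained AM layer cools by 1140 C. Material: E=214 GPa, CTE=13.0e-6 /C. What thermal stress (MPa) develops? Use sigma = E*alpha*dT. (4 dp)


sigma = 214*1000 * 13.0e-6 * 1140 = 3171.48 MPa


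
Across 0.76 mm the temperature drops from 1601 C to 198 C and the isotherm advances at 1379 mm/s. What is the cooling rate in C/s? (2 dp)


G = (1601-198)/0.76 = 1846.05263158 C/mm
CR = 1846.05263158 * 1379 = 2545706.58 C/s


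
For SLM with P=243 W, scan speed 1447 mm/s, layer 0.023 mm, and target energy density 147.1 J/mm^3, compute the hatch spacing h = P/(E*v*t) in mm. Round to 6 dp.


h = 243 / (147.1*1447*0.023) = 0.049636 mm


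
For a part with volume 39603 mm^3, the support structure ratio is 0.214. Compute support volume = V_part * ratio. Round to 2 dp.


V_support = 39603 * 0.214 = 8475.04 mm^3


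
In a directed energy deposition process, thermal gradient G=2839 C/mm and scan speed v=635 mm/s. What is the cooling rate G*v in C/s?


CR = 2839 * 635 = 1802765 C/s


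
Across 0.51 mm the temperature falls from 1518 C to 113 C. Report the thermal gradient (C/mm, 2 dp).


G = (1518-113)/0.51 = 2754.9 C/mm


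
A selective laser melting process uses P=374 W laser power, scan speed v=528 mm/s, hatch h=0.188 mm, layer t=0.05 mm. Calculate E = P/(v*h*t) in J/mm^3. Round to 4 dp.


E = 374 / (528*0.188*0.05) = 75.3546 J/mm^3


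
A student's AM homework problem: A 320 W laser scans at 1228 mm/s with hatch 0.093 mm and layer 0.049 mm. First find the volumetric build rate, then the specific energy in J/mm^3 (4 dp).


Build rate = 1228 * 0.093 * 0.049 = 5.595996 mm^3/s
SE = 320 / 5.595996 = 57.1837 J/mm^3


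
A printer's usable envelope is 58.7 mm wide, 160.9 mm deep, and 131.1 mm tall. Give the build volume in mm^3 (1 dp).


V = 58.7 * 160.9 * 131.1 = 1238217.2 mm^3


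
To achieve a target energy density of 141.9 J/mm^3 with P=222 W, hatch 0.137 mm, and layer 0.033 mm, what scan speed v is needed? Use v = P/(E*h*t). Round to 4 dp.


v = 222 / (141.9*0.137*0.033) = 346.0478 mm/s


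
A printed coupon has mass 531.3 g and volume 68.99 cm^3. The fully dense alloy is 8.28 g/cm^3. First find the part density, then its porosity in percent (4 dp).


rho_part = 531.3 / 68.99 = 7.7011161 g/cm^3
Porosity = (1 - 7.7011161/8.28)*100 = 6.9914 %


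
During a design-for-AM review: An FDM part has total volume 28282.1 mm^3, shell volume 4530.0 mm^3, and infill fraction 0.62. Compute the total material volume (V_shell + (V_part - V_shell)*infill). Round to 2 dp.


V_infill = (28282.1 - 4530.0) * 0.62 = 14726.3
V_total = 4530.0 + 14726.3 = 19256.3 mm^3


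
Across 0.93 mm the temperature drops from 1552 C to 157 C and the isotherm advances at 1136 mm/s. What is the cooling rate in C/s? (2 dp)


G = (1552-157)/0.93 = 1500.0 C/mm
CR = 1500.0 * 1136 = 1704000.0 C/s


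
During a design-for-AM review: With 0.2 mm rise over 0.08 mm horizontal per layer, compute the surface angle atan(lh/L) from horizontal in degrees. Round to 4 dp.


angle = atan(0.2/0.08) = 68.1986 degrees


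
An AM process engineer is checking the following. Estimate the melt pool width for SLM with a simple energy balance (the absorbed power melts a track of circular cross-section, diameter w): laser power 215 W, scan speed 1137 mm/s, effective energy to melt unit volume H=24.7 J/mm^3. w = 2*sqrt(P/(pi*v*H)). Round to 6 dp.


w = 2*sqrt(215/(pi*1137*24.7)) = 0.098729 mm


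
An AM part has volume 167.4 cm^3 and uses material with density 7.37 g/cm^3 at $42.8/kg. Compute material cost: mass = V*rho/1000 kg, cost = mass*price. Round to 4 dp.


Mass = 167.4*7.37/1000 = 1.233738 kg
Cost = 1.233738 * 42.8 = 52.804 $


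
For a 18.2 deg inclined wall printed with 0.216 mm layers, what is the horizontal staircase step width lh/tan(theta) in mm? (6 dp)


step = 0.216 / tan(18.2) = 0.656968 mm


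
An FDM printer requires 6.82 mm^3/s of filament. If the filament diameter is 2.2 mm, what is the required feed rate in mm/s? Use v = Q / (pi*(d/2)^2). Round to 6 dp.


A = pi*(2.2/2)^2 = 3.801327
v = 6.82 / 3.801327 = 1.79411 mm/s


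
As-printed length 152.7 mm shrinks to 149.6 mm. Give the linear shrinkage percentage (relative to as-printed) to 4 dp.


Shrinkage = ((152.7-149.6)/152.7)*100 = 2.0301 %


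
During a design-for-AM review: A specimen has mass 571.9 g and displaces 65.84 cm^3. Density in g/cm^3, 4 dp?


rho = 571.9 / 65.84 = 8.6862 g/cm^3


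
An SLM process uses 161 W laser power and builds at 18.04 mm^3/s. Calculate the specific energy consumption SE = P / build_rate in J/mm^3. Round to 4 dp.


SE = 161 / 18.04 = 8.9246 J/mm^3


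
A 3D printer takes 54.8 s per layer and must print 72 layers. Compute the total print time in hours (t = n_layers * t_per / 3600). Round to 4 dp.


t = 72 * 54.8 / 3600 = 1.096 hrs


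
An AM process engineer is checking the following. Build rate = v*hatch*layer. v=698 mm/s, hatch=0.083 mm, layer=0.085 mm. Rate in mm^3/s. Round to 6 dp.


Rate = 698 * 0.083 * 0.085 = 4.92439 mm^3/s


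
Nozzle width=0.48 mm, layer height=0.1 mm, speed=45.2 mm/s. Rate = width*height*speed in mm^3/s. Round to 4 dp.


Rate = 0.48 * 0.1 * 45.2 = 2.1696 mm^3/s


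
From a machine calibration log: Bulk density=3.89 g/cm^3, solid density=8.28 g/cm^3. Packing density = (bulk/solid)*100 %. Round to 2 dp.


Packing = (3.89/8.28)*100 = 46.98 %


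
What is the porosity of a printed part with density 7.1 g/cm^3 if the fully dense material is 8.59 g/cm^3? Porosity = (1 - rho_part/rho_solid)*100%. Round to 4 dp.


Porosity = (1-7.1/8.59)*100 = 17.3458 %


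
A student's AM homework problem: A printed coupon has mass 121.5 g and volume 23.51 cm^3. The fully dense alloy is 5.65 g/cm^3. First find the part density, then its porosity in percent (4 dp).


rho_part = 121.5 / 23.51 = 5.16801361 g/cm^3
Porosity = (1 - 5.16801361/5.65)*100 = 8.5307 %


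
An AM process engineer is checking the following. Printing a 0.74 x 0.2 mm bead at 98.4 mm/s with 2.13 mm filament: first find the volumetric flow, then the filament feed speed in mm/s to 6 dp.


Q = 0.74 * 0.2 * 98.4 = 14.5632 mm^3/s
A_fil = pi*(2.13/2)^2 = 3.56327293 mm^2
v_feed = 14.5632 / 3.56327293 = 4.087029 mm/s


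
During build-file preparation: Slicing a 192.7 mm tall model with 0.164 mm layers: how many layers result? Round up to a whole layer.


Layers = ceil(192.7/0.164) = 1175


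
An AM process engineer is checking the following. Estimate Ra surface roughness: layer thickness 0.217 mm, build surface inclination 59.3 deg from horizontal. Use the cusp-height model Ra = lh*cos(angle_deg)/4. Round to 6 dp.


Ra = 0.217 * cos(59.3) / 4 = 0.027697 mm


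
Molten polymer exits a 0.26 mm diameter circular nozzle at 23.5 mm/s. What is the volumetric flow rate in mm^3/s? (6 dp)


A = pi*(0.26/2)^2 = 0.05309292 mm^2
Q = 0.05309292 * 23.5 = 1.247684 mm^3/s


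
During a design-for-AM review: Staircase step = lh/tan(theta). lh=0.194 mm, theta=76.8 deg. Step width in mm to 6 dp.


step = 0.194 / tan(76.8) = 0.045502 mm


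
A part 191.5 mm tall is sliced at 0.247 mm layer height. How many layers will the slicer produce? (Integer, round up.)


Layers = ceil(191.5/0.247) = 776


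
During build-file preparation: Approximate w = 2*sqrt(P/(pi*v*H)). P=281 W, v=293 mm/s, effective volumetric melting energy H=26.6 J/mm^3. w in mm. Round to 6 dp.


w = 2*sqrt(281/(pi*293*26.6)) = 0.214256 mm


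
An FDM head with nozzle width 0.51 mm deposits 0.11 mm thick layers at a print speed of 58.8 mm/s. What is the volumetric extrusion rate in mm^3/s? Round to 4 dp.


Rate = 0.51 * 0.11 * 58.8 = 3.2987 mm^3/s


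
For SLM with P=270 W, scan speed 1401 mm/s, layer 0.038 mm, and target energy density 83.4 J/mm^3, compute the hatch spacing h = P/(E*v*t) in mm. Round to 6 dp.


h = 270 / (83.4*1401*0.038) = 0.06081 mm


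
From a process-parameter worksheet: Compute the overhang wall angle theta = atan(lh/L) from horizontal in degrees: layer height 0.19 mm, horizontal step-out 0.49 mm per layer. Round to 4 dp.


angle = atan(0.19/0.49) = 21.1941 degrees


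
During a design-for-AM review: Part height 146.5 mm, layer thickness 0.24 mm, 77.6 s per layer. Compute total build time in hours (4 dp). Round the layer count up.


Layers = ceil(146.5/0.24) = 611
t = 611 * 77.6 / 3600 = 13.1704 hrs


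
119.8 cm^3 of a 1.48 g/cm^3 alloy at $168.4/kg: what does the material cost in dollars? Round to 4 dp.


Mass = 119.8*1.48/1000 = 0.177304 kg
Cost = 0.177304 * 168.4 = 29.858 $


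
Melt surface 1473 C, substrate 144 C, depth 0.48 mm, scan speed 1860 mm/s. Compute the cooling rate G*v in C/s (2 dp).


G = (1473-144)/0.48 = 2768.75 C/mm
CR = 2768.75 * 1860 = 5149875.0 C/s


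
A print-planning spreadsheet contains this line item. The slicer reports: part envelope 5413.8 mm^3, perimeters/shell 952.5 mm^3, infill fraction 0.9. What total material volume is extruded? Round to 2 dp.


V_infill = (5413.8 - 952.5) * 0.9 = 4015.17
V_total = 952.5 + 4015.17 = 4967.67 mm^3


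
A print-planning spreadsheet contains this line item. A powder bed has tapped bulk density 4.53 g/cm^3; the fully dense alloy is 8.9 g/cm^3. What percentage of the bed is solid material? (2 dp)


Packing = (4.53/8.9)*100 = 50.9 %


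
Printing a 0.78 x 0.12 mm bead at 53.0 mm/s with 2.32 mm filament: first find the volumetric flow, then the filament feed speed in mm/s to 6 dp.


Q = 0.78 * 0.12 * 53.0 = 4.9608 mm^3/s
A_fil = pi*(2.32/2)^2 = 4.22732707 mm^2
v_feed = 4.9608 / 4.22732707 = 1.173507 mm/s


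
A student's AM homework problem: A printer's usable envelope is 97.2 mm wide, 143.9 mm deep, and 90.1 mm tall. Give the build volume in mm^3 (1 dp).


V = 97.2 * 143.9 * 90.1 = 1260235.9 mm^3


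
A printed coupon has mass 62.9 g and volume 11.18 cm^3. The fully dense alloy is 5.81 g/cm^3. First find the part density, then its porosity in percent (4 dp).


rho_part = 62.9 / 11.18 = 5.62611807 g/cm^3
Porosity = (1 - 5.62611807/5.81)*100 = 3.1649 %


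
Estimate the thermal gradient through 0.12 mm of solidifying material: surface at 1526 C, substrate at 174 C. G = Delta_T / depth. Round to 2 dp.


G = (1526-174)/0.12 = 11266.67 C/mm


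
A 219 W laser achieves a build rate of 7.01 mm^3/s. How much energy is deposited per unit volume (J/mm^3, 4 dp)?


SE = 219 / 7.01 = 31.2411 J/mm^3


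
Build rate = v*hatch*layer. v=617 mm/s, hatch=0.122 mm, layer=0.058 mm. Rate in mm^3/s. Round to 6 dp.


Rate = 617 * 0.122 * 0.058 = 4.365892 mm^3/s


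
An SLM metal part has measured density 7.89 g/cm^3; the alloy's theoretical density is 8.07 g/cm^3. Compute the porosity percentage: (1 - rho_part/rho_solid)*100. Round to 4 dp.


Porosity = (1-7.89/8.07)*100 = 2.2305 %


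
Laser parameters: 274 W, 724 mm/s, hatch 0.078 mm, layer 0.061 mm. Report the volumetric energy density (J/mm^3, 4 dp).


E = 274 / (724*0.078*0.061) = 79.5404 J/mm^3


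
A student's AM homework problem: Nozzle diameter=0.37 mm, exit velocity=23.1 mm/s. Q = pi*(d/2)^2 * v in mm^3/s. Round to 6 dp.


A = pi*(0.37/2)^2 = 0.10752101 mm^2
Q = 0.10752101 * 23.1 = 2.483735 mm^3/s


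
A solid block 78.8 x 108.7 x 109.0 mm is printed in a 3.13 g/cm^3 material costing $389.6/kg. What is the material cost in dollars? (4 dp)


V = 78.8 * 108.7 * 109.0 = 933646.04 mm^3 = 933.64604 cm^3
Mass = 933.64604 * 3.13 / 1000 = 2.92231211 kg
Cost = 2.92231211 * 389.6 = 1138.5328 $


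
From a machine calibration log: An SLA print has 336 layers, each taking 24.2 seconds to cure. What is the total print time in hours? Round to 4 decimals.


t = 336 * 24.2 / 3600 = 2.2587 hrs


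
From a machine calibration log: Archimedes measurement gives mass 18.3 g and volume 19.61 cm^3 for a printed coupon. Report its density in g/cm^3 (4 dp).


rho = 18.3 / 19.61 = 0.9332 g/cm^3


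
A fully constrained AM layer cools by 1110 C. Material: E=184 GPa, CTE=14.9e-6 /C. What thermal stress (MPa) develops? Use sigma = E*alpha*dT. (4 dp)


sigma = 184*1000 * 14.9e-6 * 1110 = 3043.176 MPa


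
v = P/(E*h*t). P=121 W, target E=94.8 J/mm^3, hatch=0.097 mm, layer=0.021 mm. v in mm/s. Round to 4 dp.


v = 121 / (94.8*0.097*0.021) = 626.5937 mm/s


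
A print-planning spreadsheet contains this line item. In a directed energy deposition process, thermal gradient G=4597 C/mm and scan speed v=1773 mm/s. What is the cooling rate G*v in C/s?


CR = 4597 * 1773 = 8150481 C/s


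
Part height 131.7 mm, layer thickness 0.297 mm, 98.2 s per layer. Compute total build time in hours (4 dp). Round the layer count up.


Layers = ceil(131.7/0.297) = 444
t = 444 * 98.2 / 3600 = 12.1113 hrs


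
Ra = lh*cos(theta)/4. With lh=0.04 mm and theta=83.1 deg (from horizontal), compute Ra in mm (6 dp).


Ra = 0.04 * cos(83.1) / 4 = 0.001201 mm


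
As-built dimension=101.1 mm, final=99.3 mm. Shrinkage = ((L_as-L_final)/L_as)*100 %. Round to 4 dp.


Shrinkage = ((101.1-99.3)/101.1)*100 = 1.7804 %


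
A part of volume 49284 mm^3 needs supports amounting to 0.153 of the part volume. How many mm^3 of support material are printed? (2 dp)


V_support = 49284 * 0.153 = 7540.45 mm^3


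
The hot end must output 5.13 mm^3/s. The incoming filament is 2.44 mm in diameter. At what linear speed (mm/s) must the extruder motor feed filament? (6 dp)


A = pi*(2.44/2)^2 = 4.675947
v = 5.13 / 4.675947 = 1.097104 mm/s


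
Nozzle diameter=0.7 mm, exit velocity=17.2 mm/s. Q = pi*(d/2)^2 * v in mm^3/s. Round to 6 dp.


A = pi*(0.7/2)^2 = 0.3848451 mm^2
Q = 0.3848451 * 17.2 = 6.619336 mm^3/s


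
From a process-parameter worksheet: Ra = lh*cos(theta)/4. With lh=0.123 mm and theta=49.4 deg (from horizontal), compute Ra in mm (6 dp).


Ra = 0.123 * cos(49.4) / 4 = 0.020011 mm


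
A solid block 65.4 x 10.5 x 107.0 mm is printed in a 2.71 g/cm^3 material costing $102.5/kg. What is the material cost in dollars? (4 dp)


V = 65.4 * 10.5 * 107.0 = 73476.9 mm^3 = 73.4769 cm^3
Mass = 73.4769 * 2.71 / 1000 = 0.1991224 kg
Cost = 0.1991224 * 102.5 = 20.41 $


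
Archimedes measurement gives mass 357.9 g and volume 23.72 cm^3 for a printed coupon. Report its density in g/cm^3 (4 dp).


rho = 357.9 / 23.72 = 15.0885 g/cm^3


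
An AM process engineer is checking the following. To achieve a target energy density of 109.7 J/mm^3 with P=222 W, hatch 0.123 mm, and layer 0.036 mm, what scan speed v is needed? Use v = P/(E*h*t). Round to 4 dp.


v = 222 / (109.7*0.123*0.036) = 457.0237 mm/s


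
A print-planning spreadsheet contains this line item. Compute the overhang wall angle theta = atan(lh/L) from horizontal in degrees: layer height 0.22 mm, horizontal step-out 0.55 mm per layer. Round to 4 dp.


angle = atan(0.22/0.55) = 21.8014 degrees


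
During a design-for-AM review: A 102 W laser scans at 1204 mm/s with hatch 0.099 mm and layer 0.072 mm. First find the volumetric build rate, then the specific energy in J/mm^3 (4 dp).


Build rate = 1204 * 0.099 * 0.072 = 8.582112 mm^3/s
SE = 102 / 8.582112 = 11.8852 J/mm^3


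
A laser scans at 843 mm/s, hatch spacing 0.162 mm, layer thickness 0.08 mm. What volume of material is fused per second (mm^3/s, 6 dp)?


Rate = 843 * 0.162 * 0.08 = 10.92528 mm^3/s


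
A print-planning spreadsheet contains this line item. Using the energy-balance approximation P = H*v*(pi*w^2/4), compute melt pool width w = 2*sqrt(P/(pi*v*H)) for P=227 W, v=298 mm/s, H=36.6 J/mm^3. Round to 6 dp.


w = 2*sqrt(227/(pi*298*36.6)) = 0.162787 mm


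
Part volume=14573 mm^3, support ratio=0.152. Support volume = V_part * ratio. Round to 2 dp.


V_support = 14573 * 0.152 = 2215.1 mm^3


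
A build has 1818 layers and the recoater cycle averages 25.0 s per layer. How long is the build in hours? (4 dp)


t = 1818 * 25.0 / 3600 = 12.625 hrs


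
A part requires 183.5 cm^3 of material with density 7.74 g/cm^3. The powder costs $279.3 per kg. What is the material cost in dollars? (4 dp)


Mass = 183.5*7.74/1000 = 1.42029 kg
Cost = 1.42029 * 279.3 = 396.687 $


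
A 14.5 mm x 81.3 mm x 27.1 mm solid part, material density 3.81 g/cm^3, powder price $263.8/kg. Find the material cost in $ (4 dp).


V = 14.5 * 81.3 * 27.1 = 31946.835 mm^3 = 31.946835 cm^3
Mass = 31.946835 * 3.81 / 1000 = 0.12171744 kg
Cost = 0.12171744 * 263.8 = 32.1091 $


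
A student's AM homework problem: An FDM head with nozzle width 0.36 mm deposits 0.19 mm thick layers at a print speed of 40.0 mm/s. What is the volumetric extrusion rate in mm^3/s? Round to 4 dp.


Rate = 0.36 * 0.19 * 40.0 = 2.736 mm^3/s


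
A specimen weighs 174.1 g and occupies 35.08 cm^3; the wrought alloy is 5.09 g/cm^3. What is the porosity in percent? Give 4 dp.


rho_part = 174.1 / 35.08 = 4.96294185 g/cm^3
Porosity = (1 - 4.96294185/5.09)*100 = 2.4962 %


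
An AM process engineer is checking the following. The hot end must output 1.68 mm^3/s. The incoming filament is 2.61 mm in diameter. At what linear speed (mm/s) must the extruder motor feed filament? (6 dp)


A = pi*(2.61/2)^2 = 5.350211
v = 1.68 / 5.350211 = 0.314006 mm/s


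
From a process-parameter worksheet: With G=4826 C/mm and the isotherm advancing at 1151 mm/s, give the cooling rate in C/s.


CR = 4826 * 1151 = 5554726 C/s


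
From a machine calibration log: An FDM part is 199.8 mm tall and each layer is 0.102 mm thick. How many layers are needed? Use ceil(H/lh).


Layers = ceil(199.8/0.102) = 1959


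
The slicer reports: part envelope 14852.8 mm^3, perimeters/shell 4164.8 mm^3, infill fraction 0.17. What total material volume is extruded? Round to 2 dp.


V_infill = (14852.8 - 4164.8) * 0.17 = 1816.96
V_total = 4164.8 + 1816.96 = 5981.76 mm^3


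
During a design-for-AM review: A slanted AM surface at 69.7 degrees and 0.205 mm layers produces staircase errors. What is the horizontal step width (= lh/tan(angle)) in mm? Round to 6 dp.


step = 0.205 / tan(69.7) = 0.075832 mm


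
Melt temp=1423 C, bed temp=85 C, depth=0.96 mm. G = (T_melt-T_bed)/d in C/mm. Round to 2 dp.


G = (1423-85)/0.96 = 1393.75 C/mm


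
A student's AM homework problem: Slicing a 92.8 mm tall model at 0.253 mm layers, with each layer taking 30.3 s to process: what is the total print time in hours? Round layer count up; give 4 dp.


Layers = ceil(92.8/0.253) = 367
t = 367 * 30.3 / 3600 = 3.0889 hrs


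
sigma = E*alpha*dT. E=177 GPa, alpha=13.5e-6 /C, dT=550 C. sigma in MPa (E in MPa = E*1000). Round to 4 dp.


sigma = 177*1000 * 13.5e-6 * 550 = 1314.225 MPa


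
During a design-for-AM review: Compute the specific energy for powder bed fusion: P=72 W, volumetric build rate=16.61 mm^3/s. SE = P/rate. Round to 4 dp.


SE = 72 / 16.61 = 4.3347 J/mm^3


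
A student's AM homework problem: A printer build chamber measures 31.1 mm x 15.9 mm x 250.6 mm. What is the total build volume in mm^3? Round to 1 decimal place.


V = 31.1 * 15.9 * 250.6 = 123919.2 mm^3


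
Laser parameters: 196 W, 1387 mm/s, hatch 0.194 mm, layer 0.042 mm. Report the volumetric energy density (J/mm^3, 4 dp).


E = 196 / (1387*0.194*0.042) = 17.3432 J/mm^3


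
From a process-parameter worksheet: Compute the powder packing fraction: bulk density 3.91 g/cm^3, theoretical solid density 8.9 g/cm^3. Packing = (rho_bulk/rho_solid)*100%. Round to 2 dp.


Packing = (3.91/8.9)*100 = 43.93 %


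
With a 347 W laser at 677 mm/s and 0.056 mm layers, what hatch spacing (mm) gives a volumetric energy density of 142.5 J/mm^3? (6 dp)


h = 347 / (142.5*677*0.056) = 0.06423 mm


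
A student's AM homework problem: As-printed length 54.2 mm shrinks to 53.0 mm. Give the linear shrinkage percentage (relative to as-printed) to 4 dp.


Shrinkage = ((54.2-53.0)/54.2)*100 = 2.214 %


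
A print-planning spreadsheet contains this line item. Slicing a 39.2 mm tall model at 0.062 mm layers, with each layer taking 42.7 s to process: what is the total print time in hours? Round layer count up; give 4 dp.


Layers = ceil(39.2/0.062) = 633
t = 633 * 42.7 / 3600 = 7.5081 hrs


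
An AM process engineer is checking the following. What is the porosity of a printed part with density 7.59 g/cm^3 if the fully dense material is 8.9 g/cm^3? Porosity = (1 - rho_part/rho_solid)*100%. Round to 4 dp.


Porosity = (1-7.59/8.9)*100 = 14.7191 %


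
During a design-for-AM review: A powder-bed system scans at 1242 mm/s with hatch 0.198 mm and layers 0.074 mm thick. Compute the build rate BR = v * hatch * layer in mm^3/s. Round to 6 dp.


Rate = 1242 * 0.198 * 0.074 = 18.197784 mm^3/s


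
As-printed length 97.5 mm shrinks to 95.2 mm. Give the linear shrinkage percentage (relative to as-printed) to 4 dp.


Shrinkage = ((97.5-95.2)/97.5)*100 = 2.359 %


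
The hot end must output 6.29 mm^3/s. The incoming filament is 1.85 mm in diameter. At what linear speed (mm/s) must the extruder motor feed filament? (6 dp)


A = pi*(1.85/2)^2 = 2.688025
v = 6.29 / 2.688025 = 2.340008 mm/s


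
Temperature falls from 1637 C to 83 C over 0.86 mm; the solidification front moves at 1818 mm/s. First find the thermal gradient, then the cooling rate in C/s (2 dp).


G = (1637-83)/0.86 = 1806.97674419 C/mm
CR = 1806.97674419 * 1818 = 3285083.72 C/s


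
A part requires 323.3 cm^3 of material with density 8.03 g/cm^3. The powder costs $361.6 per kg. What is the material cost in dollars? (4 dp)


Mass = 323.3*8.03/1000 = 2.596099 kg
Cost = 2.596099 * 361.6 = 938.7494 $


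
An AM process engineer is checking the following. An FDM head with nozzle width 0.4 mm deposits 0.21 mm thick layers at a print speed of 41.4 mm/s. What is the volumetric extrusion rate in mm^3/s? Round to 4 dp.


Rate = 0.4 * 0.21 * 41.4 = 3.4776 mm^3/s


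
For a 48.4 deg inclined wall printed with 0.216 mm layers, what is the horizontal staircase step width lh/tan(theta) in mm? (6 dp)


step = 0.216 / tan(48.4) = 0.191774 mm


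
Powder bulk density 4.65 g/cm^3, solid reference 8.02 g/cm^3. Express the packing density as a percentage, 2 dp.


Packing = (4.65/8.02)*100 = 57.98 %


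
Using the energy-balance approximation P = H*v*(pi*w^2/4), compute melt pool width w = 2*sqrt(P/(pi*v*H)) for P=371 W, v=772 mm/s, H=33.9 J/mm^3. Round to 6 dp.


w = 2*sqrt(371/(pi*772*33.9)) = 0.134349 mm


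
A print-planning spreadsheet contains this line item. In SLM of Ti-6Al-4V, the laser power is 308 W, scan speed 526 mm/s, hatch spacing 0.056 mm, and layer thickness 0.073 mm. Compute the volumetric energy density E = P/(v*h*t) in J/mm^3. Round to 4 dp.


E = 308 / (526*0.056*0.073) = 143.2366 J/mm^3


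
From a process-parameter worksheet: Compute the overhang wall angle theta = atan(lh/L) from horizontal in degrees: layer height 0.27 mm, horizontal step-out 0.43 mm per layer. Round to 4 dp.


angle = atan(0.27/0.43) = 32.125 degrees


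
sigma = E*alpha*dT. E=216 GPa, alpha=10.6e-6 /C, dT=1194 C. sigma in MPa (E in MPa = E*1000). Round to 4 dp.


sigma = 216*1000 * 10.6e-6 * 1194 = 2733.7824 MPa


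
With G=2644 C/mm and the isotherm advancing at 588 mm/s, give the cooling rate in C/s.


CR = 2644 * 588 = 1554672 C/s


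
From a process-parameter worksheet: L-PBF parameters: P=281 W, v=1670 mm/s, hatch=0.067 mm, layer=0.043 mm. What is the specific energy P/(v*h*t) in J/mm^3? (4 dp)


Build rate = 1670 * 0.067 * 0.043 = 4.81127 mm^3/s
SE = 281 / 4.81127 = 58.4045 J/mm^3


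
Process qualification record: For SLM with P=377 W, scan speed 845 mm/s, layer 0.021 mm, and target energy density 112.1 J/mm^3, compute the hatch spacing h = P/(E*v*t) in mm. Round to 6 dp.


h = 377 / (112.1*845*0.021) = 0.189522 mm


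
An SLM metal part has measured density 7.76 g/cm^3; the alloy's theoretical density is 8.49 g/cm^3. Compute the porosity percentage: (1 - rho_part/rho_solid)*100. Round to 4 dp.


Porosity = (1-7.76/8.49)*100 = 8.5984 %


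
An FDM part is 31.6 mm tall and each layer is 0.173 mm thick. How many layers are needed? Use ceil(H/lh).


Layers = ceil(31.6/0.173) = 183


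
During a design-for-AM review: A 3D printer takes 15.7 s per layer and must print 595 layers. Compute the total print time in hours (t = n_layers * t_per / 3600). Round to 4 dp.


t = 595 * 15.7 / 3600 = 2.5949 hrs


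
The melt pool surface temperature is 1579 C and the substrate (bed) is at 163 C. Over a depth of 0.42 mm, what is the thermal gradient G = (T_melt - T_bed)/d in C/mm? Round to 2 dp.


G = (1579-163)/0.42 = 3371.43 C/mm


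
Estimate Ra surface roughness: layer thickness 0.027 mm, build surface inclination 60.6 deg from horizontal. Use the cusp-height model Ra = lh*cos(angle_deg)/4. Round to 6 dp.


Ra = 0.027 * cos(60.6) / 4 = 0.003314 mm


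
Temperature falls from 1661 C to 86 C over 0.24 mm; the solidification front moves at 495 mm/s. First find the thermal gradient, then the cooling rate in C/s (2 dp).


G = (1661-86)/0.24 = 6562.5 C/mm
CR = 6562.5 * 495 = 3248437.5 C/s


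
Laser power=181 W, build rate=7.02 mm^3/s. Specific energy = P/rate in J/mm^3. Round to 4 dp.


SE = 181 / 7.02 = 25.7835 J/mm^3


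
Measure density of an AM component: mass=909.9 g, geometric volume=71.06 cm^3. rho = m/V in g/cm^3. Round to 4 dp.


rho = 909.9 / 71.06 = 12.8047 g/cm^3


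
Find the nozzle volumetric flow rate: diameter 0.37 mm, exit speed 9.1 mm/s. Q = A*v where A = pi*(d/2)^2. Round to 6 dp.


A = pi*(0.37/2)^2 = 0.10752101 mm^2
Q = 0.10752101 * 9.1 = 0.978441 mm^3/s


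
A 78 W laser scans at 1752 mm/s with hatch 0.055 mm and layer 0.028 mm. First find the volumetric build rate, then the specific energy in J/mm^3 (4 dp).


Build rate = 1752 * 0.055 * 0.028 = 2.69808 mm^3/s
SE = 78 / 2.69808 = 28.9094 J/mm^3


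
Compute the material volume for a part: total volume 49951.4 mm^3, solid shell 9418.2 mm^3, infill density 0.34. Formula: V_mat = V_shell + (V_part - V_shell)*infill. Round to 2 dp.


V_infill = (49951.4 - 9418.2) * 0.34 = 13781.29
V_total = 9418.2 + 13781.29 = 23199.49 mm^3


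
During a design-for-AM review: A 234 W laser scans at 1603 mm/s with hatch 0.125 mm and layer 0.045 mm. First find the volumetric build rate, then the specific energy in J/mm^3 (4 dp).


Build rate = 1603 * 0.125 * 0.045 = 9.016875 mm^3/s
SE = 234 / 9.016875 = 25.9513 J/mm^3


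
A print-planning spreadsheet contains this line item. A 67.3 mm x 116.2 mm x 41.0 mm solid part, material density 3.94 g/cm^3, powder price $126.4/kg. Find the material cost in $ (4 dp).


V = 67.3 * 116.2 * 41.0 = 320630.66 mm^3 = 320.63066 cm^3
Mass = 320.63066 * 3.94 / 1000 = 1.2632848 kg
Cost = 1.2632848 * 126.4 = 159.6792 $


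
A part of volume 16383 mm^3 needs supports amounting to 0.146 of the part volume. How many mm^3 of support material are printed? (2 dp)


V_support = 16383 * 0.146 = 2391.92 mm^3


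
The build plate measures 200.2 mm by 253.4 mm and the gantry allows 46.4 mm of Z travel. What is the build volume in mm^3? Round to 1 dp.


V = 200.2 * 253.4 * 46.4 = 2353903.6 mm^3


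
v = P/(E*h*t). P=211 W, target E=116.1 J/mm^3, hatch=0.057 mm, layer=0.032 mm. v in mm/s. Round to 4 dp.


v = 211 / (116.1*0.057*0.032) = 996.3809 mm/s


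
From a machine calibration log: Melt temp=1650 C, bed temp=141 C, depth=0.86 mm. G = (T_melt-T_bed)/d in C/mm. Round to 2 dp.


G = (1650-141)/0.86 = 1754.65 C/mm


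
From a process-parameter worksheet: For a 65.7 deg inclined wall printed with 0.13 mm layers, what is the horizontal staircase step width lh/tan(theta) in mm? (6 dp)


step = 0.13 / tan(65.7) = 0.058697 mm


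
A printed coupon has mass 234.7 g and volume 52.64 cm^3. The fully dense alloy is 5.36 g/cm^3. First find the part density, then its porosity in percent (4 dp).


rho_part = 234.7 / 52.64 = 4.45858663 g/cm^3
Porosity = (1 - 4.45858663/5.36)*100 = 16.8174 %


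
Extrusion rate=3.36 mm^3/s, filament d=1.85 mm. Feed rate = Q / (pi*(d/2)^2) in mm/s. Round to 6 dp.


A = pi*(1.85/2)^2 = 2.688025
v = 3.36 / 2.688025 = 1.249988 mm/s


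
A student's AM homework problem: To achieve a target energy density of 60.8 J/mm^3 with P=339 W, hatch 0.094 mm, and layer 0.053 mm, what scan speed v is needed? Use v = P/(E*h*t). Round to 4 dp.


v = 339 / (60.8*0.094*0.053) = 1119.1606 mm/s


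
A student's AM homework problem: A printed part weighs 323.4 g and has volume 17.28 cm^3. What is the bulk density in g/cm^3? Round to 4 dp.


rho = 323.4 / 17.28 = 18.7153 g/cm^3


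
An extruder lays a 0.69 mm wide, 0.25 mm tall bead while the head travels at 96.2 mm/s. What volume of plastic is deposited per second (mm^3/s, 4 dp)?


Rate = 0.69 * 0.25 * 96.2 = 16.5945 mm^3/s


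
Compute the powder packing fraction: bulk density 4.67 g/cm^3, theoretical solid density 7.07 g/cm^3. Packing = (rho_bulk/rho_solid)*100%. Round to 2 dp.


Packing = (4.67/7.07)*100 = 66.05 %


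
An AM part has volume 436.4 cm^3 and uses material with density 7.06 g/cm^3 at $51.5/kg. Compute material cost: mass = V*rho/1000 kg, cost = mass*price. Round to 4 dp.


Mass = 436.4*7.06/1000 = 3.080984 kg
Cost = 3.080984 * 51.5 = 158.6707 $


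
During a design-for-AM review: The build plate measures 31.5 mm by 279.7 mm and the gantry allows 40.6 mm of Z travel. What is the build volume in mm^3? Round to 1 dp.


V = 31.5 * 279.7 * 40.6 = 357708.3 mm^3


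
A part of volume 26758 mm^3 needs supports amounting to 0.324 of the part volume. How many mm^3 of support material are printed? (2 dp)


V_support = 26758 * 0.324 = 8669.59 mm^3


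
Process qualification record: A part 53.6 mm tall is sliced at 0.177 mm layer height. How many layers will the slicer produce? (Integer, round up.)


Layers = ceil(53.6/0.177) = 303


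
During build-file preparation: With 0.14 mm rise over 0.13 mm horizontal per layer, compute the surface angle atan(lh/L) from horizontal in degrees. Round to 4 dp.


angle = atan(0.14/0.13) = 47.1211 degrees


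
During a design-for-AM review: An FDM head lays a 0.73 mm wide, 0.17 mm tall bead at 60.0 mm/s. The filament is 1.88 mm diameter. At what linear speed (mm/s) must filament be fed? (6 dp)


Q = 0.73 * 0.17 * 60.0 = 7.446 mm^3/s
A_fil = pi*(1.88/2)^2 = 2.77591127 mm^2
v_feed = 7.446 / 2.77591127 = 2.682362 mm/s


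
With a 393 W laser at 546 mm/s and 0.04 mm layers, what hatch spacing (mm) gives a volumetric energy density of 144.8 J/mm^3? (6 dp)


h = 393 / (144.8*546*0.04) = 0.124271 mm


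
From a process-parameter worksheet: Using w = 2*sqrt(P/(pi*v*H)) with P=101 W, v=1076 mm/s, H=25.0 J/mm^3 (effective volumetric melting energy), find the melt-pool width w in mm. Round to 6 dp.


w = 2*sqrt(101/(pi*1076*25.0)) = 0.069142 mm


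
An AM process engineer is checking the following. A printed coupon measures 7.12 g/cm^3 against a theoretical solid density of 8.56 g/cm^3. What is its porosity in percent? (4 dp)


Porosity = (1-7.12/8.56)*100 = 16.8224 %


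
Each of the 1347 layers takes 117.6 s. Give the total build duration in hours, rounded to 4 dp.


t = 1347 * 117.6 / 3600 = 44.002 hrs


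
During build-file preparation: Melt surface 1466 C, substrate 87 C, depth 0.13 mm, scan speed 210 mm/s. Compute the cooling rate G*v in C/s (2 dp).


G = (1466-87)/0.13 = 10607.69230769 C/mm
CR = 10607.69230769 * 210 = 2227615.38 C/s


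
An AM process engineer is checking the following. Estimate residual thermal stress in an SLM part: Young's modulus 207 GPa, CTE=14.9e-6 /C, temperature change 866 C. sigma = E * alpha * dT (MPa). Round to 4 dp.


sigma = 207*1000 * 14.9e-6 * 866 = 2671.0038 MPa


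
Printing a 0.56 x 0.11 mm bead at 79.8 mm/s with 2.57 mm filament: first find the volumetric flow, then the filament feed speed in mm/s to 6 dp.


Q = 0.56 * 0.11 * 79.8 = 4.91568 mm^3/s
A_fil = pi*(2.57/2)^2 = 5.18747633 mm^2
v_feed = 4.91568 / 5.18747633 = 0.947605 mm/s


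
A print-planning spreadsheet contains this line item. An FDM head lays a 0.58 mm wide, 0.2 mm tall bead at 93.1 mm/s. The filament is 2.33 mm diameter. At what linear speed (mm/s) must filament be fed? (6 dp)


Q = 0.58 * 0.2 * 93.1 = 10.7996 mm^3/s
A_fil = pi*(2.33/2)^2 = 4.26384809 mm^2
v_feed = 10.7996 / 4.26384809 = 2.532829 mm/s


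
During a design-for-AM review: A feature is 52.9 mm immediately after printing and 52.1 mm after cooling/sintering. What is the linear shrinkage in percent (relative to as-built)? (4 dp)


Shrinkage = ((52.9-52.1)/52.9)*100 = 1.5123 %


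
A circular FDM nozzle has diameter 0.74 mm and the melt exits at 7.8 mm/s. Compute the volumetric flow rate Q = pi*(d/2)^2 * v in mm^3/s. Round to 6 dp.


A = pi*(0.74/2)^2 = 0.43008403 mm^2
Q = 0.43008403 * 7.8 = 3.354655 mm^3/s


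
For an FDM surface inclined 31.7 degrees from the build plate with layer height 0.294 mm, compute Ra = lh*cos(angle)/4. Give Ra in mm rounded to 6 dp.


Ra = 0.294 * cos(31.7) / 4 = 0.062535 mm


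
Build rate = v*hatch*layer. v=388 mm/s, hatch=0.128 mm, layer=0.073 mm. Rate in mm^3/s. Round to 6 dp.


Rate = 388 * 0.128 * 0.073 = 3.625472 mm^3/s


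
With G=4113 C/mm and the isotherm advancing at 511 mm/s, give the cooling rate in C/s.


CR = 4113 * 511 = 2101743 C/s


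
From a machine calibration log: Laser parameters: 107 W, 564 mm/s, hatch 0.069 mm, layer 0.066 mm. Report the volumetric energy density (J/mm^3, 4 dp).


E = 107 / (564*0.069*0.066) = 41.6593 J/mm^3


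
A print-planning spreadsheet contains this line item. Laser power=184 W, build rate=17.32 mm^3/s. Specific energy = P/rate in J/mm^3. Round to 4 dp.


SE = 184 / 17.32 = 10.6236 J/mm^3


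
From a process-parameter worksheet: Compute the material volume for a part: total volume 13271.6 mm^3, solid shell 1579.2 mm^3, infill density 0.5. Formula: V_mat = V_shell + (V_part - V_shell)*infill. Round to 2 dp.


V_infill = (13271.6 - 1579.2) * 0.5 = 5846.2
V_total = 1579.2 + 5846.2 = 7425.4 mm^3


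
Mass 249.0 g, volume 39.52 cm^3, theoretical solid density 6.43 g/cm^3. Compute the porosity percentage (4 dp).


rho_part = 249.0 / 39.52 = 6.30060729 g/cm^3
Porosity = (1 - 6.30060729/6.43)*100 = 2.0123 %


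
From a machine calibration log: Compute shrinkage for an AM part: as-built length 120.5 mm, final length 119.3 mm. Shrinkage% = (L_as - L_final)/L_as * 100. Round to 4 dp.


Shrinkage = ((120.5-119.3)/120.5)*100 = 0.9959 %


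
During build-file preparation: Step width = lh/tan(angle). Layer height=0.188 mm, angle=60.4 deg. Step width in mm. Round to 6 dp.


step = 0.188 / tan(60.4) = 0.106799 mm


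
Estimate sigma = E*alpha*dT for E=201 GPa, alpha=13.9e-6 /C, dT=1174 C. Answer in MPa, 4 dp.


sigma = 201*1000 * 13.9e-6 * 1174 = 3280.0386 MPa


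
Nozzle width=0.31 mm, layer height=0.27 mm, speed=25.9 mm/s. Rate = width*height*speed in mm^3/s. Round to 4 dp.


Rate = 0.31 * 0.27 * 25.9 = 2.1678 mm^3/s


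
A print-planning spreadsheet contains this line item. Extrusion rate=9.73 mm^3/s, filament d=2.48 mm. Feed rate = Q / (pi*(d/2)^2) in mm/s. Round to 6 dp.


A = pi*(2.48/2)^2 = 4.830513
v = 9.73 / 4.830513 = 2.014279 mm/s


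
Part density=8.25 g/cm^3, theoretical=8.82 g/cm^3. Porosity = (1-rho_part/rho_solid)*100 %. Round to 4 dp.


Porosity = (1-8.25/8.82)*100 = 6.4626 %


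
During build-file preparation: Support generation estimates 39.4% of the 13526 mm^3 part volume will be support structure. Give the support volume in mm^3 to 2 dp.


V_support = 13526 * 0.394 = 5329.24 mm^3


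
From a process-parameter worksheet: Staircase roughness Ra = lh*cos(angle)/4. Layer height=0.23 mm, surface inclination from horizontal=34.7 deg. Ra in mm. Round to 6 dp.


Ra = 0.23 * cos(34.7) / 4 = 0.047273 mm


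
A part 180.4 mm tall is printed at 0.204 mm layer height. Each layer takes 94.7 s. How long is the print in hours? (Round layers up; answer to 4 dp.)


Layers = ceil(180.4/0.204) = 885
t = 885 * 94.7 / 3600 = 23.2804 hrs


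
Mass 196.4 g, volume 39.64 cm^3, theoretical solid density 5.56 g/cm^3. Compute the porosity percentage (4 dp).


rho_part = 196.4 / 39.64 = 4.95459132 g/cm^3
Porosity = (1 - 4.95459132/5.56)*100 = 10.8886 %
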